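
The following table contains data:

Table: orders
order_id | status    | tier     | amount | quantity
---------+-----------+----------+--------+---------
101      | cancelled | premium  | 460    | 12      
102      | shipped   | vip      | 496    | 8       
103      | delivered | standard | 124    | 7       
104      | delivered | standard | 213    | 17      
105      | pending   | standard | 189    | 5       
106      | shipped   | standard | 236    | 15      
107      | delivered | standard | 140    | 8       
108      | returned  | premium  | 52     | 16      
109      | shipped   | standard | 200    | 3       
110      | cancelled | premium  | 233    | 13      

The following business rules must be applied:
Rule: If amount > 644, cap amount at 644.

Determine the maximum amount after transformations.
496

Step 1: Original maximum amount = 496
Step 2: Check cap of 644 against maximum
Step 3: No records exceed the cap (max 496 <= cap 644), so no capping applies
Step 4: Maximum after transformation = 496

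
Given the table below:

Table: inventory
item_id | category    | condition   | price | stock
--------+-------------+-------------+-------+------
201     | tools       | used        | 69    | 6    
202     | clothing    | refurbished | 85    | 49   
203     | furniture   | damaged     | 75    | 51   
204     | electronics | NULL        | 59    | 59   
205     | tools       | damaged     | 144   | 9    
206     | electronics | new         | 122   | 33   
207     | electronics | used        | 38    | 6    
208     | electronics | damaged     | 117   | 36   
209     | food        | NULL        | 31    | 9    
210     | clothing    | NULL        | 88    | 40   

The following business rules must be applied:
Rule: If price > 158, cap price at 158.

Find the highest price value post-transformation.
144

Step 1: Original maximum price = 144
Step 2: Check cap of 158 against maximum
Step 3: No records exceed the cap (max 144 <= cap 158), so no capping applies
Step 4: Maximum after transformation = 144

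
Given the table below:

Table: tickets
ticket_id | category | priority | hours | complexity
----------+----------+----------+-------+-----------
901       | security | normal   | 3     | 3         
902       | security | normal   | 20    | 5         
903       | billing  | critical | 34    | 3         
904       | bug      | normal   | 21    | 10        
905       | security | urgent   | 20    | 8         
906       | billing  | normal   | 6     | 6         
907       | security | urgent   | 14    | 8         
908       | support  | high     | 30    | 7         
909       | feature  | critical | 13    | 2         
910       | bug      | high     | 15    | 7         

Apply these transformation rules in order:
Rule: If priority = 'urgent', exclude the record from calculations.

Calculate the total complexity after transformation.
43

Step 1: Identify records where priority = 'urgent'
Step 2: The excluded records sum to 16
Step 3: Original total complexity = 59
Step 4: Remaining total = 59 - 16 = 43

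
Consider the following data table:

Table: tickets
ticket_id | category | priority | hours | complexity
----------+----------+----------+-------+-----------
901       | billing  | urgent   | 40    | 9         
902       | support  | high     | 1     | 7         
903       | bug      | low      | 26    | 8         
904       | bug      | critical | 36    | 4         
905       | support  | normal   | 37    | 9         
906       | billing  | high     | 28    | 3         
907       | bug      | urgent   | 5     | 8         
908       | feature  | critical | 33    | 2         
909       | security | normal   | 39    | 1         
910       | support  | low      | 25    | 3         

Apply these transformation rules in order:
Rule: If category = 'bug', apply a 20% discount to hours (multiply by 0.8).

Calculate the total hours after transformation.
256.6

Step 1: Records with category = 'bug' have total hours = 67
Step 2: Apply multiplier: 67 × 0.8 = 53.6
Step 3: Other records total: 203
Step 4: Final sum = 53.6 + 203 = 256.6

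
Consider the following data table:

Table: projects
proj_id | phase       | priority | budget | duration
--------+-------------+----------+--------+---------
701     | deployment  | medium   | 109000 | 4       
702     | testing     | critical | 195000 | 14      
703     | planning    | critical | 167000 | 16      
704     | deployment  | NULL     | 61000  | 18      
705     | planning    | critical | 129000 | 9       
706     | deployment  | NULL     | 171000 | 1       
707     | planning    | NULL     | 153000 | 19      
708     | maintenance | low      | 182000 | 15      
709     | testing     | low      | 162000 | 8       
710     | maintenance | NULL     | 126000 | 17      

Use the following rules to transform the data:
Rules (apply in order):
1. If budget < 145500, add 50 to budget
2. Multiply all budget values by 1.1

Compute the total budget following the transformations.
1600720.0

Step 1: Apply Rule 1 - Add 50 to records with budget < 145500
  - 4 records affected: 425000 + (4 × 50) = 425200
  - Unaffected records: 1030000
  - Sum after Rule 1: 1455200
Step 2: Apply Rule 2 - Multiply all by 1.1
  - 1455200 × 1.1 = 1600720.0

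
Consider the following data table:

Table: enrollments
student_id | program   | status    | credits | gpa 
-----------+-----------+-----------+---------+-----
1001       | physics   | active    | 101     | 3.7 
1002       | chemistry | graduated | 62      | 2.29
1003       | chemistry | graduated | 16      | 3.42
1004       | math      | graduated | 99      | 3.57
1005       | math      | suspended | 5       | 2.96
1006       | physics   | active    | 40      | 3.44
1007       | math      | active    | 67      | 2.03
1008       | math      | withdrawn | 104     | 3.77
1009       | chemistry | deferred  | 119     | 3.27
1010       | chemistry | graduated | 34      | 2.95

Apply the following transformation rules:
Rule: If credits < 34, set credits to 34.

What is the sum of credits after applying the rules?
694

Step 1: 2 records have credits < 34
Step 2: These records originally summed to 21
Step 3: After setting to minimum: 2 × 34 = 68
Step 4: Unaffected records sum: 626
Step 5: Final sum = 68 + 626 = 694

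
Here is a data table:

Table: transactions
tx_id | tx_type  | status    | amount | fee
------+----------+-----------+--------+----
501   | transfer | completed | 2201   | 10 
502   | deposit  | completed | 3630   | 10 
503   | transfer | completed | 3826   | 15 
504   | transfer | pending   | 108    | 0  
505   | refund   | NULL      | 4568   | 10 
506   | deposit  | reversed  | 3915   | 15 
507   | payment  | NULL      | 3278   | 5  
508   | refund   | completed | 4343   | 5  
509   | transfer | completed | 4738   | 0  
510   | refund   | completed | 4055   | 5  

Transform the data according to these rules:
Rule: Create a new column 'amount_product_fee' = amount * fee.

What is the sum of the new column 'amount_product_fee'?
278485

Step 1: For each record, compute amount * fee
Example calculations:
  2201 * 10 = 22010
  3630 * 10 = 36300
  3826 * 15 = 57390
  ...
Step 2: Sum all derived values
Step 3: Total = 278485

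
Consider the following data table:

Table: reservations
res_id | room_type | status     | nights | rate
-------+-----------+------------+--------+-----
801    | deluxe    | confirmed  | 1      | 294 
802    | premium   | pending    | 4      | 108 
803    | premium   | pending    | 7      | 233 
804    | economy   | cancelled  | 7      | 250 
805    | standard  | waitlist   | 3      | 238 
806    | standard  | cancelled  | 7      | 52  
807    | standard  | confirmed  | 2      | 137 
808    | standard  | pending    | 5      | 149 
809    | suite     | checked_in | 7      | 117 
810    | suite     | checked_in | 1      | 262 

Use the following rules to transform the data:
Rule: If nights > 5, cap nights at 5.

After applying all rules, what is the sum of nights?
36

Step 1: 4 records have nights > 5
Step 2: These records originally summed to 28
Step 3: After capping: 4 × 5 = 20
Step 4: Unaffected records sum: 16
Step 5: Final sum = 20 + 16 = 36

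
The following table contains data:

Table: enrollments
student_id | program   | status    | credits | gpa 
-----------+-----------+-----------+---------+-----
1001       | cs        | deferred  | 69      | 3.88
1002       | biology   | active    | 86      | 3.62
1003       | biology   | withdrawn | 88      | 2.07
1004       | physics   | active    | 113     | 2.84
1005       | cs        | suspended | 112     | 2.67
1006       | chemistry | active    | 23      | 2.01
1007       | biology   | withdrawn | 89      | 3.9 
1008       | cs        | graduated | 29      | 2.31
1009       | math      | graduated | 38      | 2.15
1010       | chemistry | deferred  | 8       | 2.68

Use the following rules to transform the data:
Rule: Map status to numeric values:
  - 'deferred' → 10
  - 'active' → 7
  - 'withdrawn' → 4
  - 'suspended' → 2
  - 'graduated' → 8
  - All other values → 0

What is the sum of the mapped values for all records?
67

Step 1: Apply mapping to each record
Step 2: Count by status:
  'deferred': 2 records × 10 = 20
  'active': 3 records × 7 = 21
  'withdrawn': 2 records × 4 = 8
  'suspended': 1 records × 2 = 2
  'graduated': 2 records × 8 = 16
Step 3: Sum all mapped values = 67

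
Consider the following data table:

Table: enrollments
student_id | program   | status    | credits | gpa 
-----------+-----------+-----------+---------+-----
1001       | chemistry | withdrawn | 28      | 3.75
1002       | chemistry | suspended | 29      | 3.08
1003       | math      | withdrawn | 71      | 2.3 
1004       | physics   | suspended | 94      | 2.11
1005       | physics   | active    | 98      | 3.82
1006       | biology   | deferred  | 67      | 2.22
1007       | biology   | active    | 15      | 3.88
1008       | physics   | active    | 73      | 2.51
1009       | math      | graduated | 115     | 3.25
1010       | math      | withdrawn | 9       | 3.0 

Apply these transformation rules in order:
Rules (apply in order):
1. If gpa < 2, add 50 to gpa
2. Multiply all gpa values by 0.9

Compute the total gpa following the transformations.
26.93

Step 1: Apply Rule 1 - Add 50 to records with gpa < 2
  - 0 records affected: 0 + (0 × 50) = 0
  - Unaffected records: 29.92
  - Sum after Rule 1: 29.92
Step 2: Apply Rule 2 - Multiply all by 0.9
  - 29.92 × 0.9 = 26.93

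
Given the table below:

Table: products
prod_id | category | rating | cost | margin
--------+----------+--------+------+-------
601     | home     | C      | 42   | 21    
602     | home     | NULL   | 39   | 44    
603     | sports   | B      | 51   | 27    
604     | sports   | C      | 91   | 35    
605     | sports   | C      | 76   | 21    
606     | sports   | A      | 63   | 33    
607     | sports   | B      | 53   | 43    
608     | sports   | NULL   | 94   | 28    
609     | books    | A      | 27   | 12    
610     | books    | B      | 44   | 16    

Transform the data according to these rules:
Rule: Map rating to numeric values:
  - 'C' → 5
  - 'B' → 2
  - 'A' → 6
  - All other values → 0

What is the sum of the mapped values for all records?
33

Step 1: Apply mapping to each record
Step 2: Count by status:
  'C': 3 records × 5 = 15
  'B': 3 records × 2 = 6
  'A': 2 records × 6 = 12
Step 3: Sum all mapped values = 33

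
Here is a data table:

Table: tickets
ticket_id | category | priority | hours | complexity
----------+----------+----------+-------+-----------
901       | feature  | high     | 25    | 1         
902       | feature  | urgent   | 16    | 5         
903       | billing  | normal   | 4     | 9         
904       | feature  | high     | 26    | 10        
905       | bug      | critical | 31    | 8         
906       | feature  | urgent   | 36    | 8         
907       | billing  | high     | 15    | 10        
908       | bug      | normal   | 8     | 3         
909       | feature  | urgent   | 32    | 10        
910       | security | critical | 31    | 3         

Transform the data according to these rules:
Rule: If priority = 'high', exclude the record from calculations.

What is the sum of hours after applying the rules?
158

Step 1: Identify records where priority = 'high'
Step 2: The excluded records sum to 66
Step 3: Original total hours = 224
Step 4: Remaining total = 224 - 66 = 158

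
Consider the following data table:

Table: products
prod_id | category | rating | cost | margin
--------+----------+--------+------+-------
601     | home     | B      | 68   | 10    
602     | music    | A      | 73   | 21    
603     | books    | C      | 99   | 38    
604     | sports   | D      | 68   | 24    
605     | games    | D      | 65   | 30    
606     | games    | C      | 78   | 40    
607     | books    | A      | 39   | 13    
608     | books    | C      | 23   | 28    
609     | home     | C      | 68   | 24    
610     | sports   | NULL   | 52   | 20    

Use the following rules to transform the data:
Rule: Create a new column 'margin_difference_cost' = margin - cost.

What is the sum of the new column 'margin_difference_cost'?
-385

Step 1: For each record, compute margin - cost
Example calculations:
  10 - 68 = -58
  21 - 73 = -52
  38 - 99 = -61
  ...
Step 2: Sum all derived values
Step 3: Total = -385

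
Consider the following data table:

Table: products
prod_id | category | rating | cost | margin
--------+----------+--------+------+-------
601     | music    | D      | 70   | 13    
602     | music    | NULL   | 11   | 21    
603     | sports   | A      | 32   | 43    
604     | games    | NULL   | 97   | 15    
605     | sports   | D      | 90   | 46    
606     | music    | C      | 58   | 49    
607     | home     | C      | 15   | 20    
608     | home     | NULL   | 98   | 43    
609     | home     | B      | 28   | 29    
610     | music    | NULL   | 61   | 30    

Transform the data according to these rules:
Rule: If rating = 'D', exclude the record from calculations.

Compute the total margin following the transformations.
250

Step 1: Identify records where rating = 'D'
Step 2: The excluded records sum to 59
Step 3: Original total margin = 309
Step 4: Remaining total = 309 - 59 = 250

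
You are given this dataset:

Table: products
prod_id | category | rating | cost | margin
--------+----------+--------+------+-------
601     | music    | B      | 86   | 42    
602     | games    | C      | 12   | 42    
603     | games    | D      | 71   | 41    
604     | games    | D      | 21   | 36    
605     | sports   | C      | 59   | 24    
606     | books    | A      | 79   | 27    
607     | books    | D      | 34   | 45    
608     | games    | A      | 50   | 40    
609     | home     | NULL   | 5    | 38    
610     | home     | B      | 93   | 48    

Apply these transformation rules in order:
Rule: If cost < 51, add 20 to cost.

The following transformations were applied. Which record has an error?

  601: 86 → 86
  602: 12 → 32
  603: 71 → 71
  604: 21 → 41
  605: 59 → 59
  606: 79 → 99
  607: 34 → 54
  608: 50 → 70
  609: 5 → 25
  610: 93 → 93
Record 606 has an error. The correct transformed value should be 79, not 99.

Step 1: Check each record against the rule
Step 2: Record 606 has cost = 79
Step 3: Since 79 >= 51, the bonus should not have been applied
Step 4: Correct value = 79, but claimed value = 99
Conclusion: Record 606 has the error.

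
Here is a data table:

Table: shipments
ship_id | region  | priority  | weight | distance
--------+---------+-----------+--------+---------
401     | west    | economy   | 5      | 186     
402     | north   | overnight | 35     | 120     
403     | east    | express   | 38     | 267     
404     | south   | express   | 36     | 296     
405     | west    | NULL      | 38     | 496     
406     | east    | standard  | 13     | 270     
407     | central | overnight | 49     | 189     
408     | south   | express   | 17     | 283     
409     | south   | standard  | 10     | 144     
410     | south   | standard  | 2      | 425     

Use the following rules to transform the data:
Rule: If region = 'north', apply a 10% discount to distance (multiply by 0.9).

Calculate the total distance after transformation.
2664.0

Step 1: Records with region = 'north' have total distance = 120
Step 2: Apply multiplier: 120 × 0.9 = 108.0
Step 3: Other records total: 2556
Step 4: Final sum = 108.0 + 2556 = 2664.0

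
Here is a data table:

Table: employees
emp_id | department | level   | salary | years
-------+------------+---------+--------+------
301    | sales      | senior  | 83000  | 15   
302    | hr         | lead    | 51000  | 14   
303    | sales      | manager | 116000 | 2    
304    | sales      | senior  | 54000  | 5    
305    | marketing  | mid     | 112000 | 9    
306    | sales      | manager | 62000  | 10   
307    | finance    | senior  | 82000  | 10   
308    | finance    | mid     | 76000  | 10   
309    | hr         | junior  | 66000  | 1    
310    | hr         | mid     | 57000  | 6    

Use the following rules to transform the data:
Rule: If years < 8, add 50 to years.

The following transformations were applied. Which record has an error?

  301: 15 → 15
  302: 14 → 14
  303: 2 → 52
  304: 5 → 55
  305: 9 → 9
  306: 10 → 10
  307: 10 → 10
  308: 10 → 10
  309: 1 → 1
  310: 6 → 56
Record 309 has an error. The correct transformed value should be 51, not 1.

Step 1: Check each record against the rule
Step 2: Record 309 has years = 1
Step 3: Since 1 < 8, the bonus should have been applied
Step 4: Correct value = 51, but claimed value = 1
Conclusion: Record 309 has the error.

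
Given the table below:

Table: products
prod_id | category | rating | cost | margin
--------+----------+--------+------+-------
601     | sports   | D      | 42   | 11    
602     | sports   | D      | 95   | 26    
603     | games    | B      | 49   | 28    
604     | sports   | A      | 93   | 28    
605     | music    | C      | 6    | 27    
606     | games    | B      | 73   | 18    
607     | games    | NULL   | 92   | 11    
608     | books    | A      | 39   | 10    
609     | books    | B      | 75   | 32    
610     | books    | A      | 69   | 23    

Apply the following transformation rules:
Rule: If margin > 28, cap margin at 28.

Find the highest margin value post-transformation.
28

Step 1: Original maximum margin = 32
Step 2: Apply cap at 28
Step 3: 1 records had margin > 28 and were capped
Step 4: Maximum after transformation = 28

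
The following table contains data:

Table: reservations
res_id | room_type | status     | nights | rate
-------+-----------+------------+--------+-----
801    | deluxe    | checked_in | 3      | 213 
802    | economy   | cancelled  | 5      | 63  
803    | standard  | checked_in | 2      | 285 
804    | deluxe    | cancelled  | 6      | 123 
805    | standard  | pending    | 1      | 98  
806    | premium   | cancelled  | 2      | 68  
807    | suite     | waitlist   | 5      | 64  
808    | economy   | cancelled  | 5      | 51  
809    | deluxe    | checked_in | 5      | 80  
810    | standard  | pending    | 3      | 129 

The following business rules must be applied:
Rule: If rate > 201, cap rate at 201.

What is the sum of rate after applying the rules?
1078

Step 1: 2 records have rate > 201
Step 2: These records originally summed to 498
Step 3: After capping: 2 × 201 = 402
Step 4: Unaffected records sum: 676
Step 5: Final sum = 402 + 676 = 1078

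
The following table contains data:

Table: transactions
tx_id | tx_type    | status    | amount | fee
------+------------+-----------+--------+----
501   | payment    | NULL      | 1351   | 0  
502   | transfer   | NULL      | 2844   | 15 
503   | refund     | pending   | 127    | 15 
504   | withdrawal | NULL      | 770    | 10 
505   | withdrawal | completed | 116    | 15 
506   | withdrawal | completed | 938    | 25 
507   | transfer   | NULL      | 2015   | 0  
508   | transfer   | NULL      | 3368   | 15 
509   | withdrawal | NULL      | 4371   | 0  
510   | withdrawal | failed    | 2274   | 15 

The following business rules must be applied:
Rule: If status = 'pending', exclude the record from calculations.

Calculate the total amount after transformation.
18047

Step 1: Identify records where status = 'pending'
Step 2: The excluded records sum to 127
Step 3: Original total amount = 18174
Step 4: Remaining total = 18174 - 127 = 18047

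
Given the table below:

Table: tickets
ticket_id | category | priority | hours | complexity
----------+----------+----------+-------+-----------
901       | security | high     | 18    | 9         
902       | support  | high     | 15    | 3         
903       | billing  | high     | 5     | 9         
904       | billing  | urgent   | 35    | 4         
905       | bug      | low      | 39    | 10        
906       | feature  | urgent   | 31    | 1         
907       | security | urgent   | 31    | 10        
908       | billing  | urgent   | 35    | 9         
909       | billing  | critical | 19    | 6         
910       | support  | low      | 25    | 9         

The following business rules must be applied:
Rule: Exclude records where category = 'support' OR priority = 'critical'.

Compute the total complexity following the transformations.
52

Step 1: Find records where category = 'support' OR priority = 'critical'
Step 2: 3 records match, summing to 18
Step 3: Original sum: 70
Step 4: Remaining sum = 70 - 18 = 52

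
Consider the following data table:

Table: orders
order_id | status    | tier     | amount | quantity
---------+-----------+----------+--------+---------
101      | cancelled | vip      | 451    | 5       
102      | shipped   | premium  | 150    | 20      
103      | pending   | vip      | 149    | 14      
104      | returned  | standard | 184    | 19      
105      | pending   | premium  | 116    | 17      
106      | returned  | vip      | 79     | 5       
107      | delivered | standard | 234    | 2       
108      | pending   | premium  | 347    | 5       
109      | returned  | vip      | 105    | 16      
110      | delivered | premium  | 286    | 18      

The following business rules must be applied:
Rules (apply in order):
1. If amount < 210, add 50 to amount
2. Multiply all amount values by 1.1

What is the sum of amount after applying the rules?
2641.1

Step 1: Apply Rule 1 - Add 50 to records with amount < 210
  - 6 records affected: 783 + (6 × 50) = 1083
  - Unaffected records: 1318
  - Sum after Rule 1: 2401
Step 2: Apply Rule 2 - Multiply all by 1.1
  - 2401 × 1.1 = 2641.1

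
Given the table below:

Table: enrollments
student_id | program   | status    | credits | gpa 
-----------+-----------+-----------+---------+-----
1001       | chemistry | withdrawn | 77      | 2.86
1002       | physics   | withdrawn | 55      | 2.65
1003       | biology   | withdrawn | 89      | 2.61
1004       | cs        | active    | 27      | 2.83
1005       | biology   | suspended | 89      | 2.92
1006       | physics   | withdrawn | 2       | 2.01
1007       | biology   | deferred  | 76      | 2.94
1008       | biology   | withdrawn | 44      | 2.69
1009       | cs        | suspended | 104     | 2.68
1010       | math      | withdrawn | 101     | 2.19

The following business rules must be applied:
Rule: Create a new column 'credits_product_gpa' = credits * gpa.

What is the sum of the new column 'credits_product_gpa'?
1780.28

Step 1: For each record, compute credits * gpa
Example calculations:
  77 * 2.86 = 220.22
  55 * 2.65 = 145.75
  89 * 2.61 = 232.29
  ...
Step 2: Sum all derived values
Step 3: Total = 1780.28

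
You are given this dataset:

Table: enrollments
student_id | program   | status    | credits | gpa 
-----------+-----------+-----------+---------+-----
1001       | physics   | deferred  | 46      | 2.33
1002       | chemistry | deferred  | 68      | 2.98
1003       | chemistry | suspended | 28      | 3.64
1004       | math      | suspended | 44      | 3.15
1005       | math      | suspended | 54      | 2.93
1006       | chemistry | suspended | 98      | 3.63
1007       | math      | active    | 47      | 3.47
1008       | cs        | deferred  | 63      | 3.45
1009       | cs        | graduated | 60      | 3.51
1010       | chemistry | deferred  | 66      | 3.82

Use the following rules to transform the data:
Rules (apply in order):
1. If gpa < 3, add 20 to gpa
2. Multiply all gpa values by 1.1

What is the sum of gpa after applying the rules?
102.2

Step 1: Apply Rule 1 - Add 20 to records with gpa < 3
  - 3 records affected: 8.24 + (3 × 20) = 68.24
  - Unaffected records: 24.67
  - Sum after Rule 1: 92.91
Step 2: Apply Rule 2 - Multiply all by 1.1
  - 92.91 × 1.1 = 102.2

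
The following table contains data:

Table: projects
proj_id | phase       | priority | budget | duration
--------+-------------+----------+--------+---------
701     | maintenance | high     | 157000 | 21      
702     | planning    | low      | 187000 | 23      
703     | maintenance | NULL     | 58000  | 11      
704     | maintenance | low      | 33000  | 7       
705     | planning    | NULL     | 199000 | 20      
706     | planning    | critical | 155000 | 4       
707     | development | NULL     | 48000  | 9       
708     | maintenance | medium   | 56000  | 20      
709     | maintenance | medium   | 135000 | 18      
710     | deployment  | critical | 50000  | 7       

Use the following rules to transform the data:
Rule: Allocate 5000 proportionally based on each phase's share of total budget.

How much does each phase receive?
deployment: 231.91, development: 222.63, maintenance: 2036.18, planning: 2509.28

Step 1: Calculate total budget = 1078000
Step 2: Calculate each phase's proportion:
  deployment: 50000/1078000 = 4.64% → 231.91
  development: 48000/1078000 = 4.45% → 222.63
  maintenance: 439000/1078000 = 40.72% → 2036.18
  planning: 541000/1078000 = 50.19% → 2509.28
Step 3: Verify: sum of allocations ≈ 5000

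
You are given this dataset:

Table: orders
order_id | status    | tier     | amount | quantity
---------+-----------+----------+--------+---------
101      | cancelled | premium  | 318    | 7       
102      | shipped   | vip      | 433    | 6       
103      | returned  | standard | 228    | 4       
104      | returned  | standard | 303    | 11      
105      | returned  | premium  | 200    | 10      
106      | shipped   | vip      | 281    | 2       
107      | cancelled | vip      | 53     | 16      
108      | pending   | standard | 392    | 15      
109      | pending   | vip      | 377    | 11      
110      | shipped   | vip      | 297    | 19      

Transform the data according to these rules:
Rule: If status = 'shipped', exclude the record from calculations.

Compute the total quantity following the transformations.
74

Step 1: Identify records where status = 'shipped'
Step 2: The excluded records sum to 27
Step 3: Original total quantity = 101
Step 4: Remaining total = 101 - 27 = 74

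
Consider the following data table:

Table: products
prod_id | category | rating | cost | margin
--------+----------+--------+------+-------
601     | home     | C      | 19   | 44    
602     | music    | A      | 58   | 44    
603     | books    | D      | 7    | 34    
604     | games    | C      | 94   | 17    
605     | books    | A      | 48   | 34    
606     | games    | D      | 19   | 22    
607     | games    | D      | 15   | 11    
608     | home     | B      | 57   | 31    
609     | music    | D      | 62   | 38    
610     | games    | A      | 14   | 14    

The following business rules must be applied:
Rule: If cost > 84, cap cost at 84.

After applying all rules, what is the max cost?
84

Step 1: Original maximum cost = 94
Step 2: Apply cap at 84
Step 3: 1 records had cost > 84 and were capped
Step 4: Maximum after transformation = 84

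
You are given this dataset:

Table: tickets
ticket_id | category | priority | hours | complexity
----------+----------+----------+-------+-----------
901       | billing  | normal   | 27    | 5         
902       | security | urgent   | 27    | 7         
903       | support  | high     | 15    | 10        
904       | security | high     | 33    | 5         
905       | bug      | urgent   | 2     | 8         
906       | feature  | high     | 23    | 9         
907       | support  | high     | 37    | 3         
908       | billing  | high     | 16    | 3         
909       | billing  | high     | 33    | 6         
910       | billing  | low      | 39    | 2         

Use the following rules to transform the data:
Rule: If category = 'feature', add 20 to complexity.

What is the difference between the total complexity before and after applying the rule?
20

Step 1: Original sum of complexity = 58
Step 2: 1 records have category = 'feature'
Step 3: Each affected record changes by 20
Step 4: Total change = 1 × 20 = 20
Step 5: New sum = 58 + 20 = 78
Step 6: Difference = |78 - 58| = 20
        (Sum increased by 20)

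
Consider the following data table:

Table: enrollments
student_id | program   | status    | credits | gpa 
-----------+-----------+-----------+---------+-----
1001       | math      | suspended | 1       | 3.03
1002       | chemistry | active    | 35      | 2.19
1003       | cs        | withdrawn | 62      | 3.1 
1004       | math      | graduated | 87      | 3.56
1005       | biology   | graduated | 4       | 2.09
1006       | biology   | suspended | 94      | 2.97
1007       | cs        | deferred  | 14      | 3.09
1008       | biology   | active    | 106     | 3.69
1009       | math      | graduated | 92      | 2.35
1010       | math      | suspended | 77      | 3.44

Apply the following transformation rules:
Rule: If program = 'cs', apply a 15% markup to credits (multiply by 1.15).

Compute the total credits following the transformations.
583.4

Step 1: Records with program = 'cs' have total credits = 76
Step 2: Apply multiplier: 76 × 1.15 = 87.4
Step 3: Other records total: 496
Step 4: Final sum = 87.4 + 496 = 583.4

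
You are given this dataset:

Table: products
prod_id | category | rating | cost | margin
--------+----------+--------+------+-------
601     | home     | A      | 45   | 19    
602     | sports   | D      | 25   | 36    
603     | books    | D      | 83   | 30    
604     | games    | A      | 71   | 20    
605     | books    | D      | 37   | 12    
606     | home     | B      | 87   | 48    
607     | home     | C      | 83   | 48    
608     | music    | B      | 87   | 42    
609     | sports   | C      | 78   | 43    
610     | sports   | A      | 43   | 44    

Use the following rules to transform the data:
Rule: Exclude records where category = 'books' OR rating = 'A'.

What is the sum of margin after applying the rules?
217

Step 1: Find records where category = 'books' OR rating = 'A'
Step 2: 5 records match, summing to 125
Step 3: Original sum: 342
Step 4: Remaining sum = 342 - 125 = 217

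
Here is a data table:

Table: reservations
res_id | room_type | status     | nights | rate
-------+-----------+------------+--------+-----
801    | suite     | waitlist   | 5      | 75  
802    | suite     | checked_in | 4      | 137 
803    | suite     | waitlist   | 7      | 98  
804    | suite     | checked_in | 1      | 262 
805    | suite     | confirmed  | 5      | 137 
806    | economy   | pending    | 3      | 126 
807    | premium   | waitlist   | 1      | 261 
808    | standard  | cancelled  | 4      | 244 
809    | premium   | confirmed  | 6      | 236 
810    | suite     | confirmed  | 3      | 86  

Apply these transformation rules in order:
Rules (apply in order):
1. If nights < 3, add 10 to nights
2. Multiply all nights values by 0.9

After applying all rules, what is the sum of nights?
53.1

Step 1: Apply Rule 1 - Add 10 to records with nights < 3
  - 2 records affected: 2 + (2 × 10) = 22
  - Unaffected records: 37
  - Sum after Rule 1: 59
Step 2: Apply Rule 2 - Multiply all by 0.9
  - 59 × 0.9 = 53.1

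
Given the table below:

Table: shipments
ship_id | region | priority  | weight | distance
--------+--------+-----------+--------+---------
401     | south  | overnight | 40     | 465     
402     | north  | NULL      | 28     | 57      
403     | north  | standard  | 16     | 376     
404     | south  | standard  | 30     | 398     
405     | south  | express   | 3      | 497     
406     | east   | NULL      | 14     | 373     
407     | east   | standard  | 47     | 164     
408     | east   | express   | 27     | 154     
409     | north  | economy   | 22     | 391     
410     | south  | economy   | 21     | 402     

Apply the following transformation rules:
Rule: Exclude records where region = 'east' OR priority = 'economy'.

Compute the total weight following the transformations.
117

Step 1: Find records where region = 'east' OR priority = 'economy'
Step 2: 5 records match, summing to 131
Step 3: Original sum: 248
Step 4: Remaining sum = 248 - 131 = 117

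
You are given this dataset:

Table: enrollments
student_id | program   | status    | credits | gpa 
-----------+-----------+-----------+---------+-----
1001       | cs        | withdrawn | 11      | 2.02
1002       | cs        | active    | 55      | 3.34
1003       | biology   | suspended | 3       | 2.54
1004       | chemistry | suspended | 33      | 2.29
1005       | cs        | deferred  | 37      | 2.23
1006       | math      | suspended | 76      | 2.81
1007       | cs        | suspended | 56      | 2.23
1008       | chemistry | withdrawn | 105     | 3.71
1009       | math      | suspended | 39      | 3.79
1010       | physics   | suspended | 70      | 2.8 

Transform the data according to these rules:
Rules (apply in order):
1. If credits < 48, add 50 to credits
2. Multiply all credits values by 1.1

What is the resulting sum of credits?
808.5

Step 1: Apply Rule 1 - Add 50 to records with credits < 48
  - 5 records affected: 123 + (5 × 50) = 373
  - Unaffected records: 362
  - Sum after Rule 1: 735
Step 2: Apply Rule 2 - Multiply all by 1.1
  - 735 × 1.1 = 808.5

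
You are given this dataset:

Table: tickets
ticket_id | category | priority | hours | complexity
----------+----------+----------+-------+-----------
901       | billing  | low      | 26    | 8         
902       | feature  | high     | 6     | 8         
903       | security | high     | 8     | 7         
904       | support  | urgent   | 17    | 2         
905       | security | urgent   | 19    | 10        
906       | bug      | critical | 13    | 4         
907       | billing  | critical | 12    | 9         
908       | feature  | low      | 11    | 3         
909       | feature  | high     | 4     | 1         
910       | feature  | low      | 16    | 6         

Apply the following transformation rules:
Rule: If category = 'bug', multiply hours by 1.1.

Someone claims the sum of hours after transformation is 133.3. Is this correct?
Yes, the result is correct.

Step 1: Calculate the correct sum after transformation
Step 2: Apply multiplier 1.1 to records where category = 'bug'
Step 3: Correct result = 133.3
Step 4: Claimed result = 133.3
Step 5: 133.3 = 133.3 ✓
Conclusion: The claimed result is correct.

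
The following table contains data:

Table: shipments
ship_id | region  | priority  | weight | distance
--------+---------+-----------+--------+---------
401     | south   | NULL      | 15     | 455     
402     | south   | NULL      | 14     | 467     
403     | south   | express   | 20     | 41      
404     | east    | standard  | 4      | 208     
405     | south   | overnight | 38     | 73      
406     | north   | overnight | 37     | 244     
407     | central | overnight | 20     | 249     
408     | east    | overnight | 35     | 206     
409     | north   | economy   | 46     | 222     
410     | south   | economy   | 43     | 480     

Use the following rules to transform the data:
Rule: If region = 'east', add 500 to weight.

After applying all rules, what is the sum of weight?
1272

Step 1: Count records where region = 'east': 2
Step 2: Total bonus added: 2 × 500 = 1000
Step 3: Original sum of weight: 272
Step 4: Final sum = 272 + 1000 = 1272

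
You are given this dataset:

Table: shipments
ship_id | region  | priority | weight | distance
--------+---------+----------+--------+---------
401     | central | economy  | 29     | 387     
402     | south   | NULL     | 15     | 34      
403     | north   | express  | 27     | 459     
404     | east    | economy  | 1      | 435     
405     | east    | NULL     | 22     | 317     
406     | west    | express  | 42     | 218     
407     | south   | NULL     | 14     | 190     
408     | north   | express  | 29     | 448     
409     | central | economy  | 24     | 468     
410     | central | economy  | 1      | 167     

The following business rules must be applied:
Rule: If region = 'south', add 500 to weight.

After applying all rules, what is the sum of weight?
1204

Step 1: Count records where region = 'south': 2
Step 2: Total bonus added: 2 × 500 = 1000
Step 3: Original sum of weight: 204
Step 4: Final sum = 204 + 1000 = 1204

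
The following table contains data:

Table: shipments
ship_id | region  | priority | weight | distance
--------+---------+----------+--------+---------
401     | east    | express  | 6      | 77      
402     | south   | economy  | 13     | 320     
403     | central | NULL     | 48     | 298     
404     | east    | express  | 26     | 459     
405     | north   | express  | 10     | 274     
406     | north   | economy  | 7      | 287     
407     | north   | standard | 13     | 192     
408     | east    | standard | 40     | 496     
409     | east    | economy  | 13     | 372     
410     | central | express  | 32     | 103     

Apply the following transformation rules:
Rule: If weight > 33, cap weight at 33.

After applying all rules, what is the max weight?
33

Step 1: Original maximum weight = 48
Step 2: Apply cap at 33
Step 3: 2 records had weight > 33 and were capped
Step 4: Maximum after transformation = 33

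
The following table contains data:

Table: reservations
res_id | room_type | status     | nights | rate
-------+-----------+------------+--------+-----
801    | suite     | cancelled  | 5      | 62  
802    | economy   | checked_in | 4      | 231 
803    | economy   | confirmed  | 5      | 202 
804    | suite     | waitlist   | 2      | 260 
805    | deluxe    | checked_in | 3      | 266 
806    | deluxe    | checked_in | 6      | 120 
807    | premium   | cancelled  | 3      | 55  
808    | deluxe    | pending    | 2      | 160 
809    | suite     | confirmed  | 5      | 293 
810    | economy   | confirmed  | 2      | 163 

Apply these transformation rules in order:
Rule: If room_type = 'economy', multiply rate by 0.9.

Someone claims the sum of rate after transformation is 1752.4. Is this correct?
Yes, the result is correct.

Step 1: Calculate the correct sum after transformation
Step 2: Apply multiplier 0.9 to records where room_type = 'economy'
Step 3: Correct result = 1752.4
Step 4: Claimed result = 1752.4
Step 5: 1752.4 = 1752.4 ✓
Conclusion: The claimed result is correct.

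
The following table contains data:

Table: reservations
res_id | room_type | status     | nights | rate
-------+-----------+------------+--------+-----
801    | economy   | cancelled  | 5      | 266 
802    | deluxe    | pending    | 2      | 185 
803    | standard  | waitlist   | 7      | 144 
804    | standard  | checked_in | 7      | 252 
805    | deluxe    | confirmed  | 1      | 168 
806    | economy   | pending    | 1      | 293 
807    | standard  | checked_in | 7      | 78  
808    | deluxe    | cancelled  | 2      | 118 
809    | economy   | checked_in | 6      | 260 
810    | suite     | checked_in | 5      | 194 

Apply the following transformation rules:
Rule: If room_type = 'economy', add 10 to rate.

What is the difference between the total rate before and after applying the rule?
30

Step 1: Original sum of rate = 1958
Step 2: 3 records have room_type = 'economy'
Step 3: Each affected record changes by 10
Step 4: Total change = 3 × 10 = 30
Step 5: New sum = 1958 + 30 = 1988
Step 6: Difference = |1988 - 1958| = 30
        (Sum increased by 30)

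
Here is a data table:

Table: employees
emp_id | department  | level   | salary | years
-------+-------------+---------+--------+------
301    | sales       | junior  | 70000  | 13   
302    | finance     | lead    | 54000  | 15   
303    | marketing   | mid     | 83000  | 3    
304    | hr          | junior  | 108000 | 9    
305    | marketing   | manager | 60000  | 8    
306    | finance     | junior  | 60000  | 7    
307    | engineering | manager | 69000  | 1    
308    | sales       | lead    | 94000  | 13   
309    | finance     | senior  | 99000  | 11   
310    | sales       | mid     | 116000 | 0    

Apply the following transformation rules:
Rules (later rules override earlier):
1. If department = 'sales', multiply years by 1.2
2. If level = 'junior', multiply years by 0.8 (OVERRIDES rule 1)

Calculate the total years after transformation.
76.8

Step 1: Rule 2 takes priority for records with level = 'junior'
  - 3 records: 29 × 0.8 = 23.2
Step 2: Rule 1 applies to remaining records with department = 'sales'
  - 2 records: 13 × 1.2 = 15.6
Step 3: Other records unchanged: 38
Step 4: Final sum = 23.2 + 15.6 + 38 = 76.8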